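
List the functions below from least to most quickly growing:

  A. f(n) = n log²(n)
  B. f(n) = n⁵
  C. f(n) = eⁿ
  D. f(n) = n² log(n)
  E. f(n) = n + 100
E < A < D < B < C

Comparing growth rates:
E = n + 100 is O(n)
A = n log²(n) is O(n log² n)
D = n² log(n) is O(n² log n)
B = n⁵ is O(n⁵)
C = eⁿ is O(eⁿ)

Therefore, the order from slowest to fastest is: E < A < D < B < C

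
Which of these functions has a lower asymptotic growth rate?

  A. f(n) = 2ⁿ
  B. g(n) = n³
B

f(n) = 2ⁿ is O(2ⁿ), while g(n) = n³ is O(n³).
Since O(n³) grows slower than O(2ⁿ), g(n) is dominated.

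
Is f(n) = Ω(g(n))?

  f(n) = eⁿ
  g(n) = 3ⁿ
False

f(n) = eⁿ is O(eⁿ), and g(n) = 3ⁿ is O(3ⁿ).
Since O(eⁿ) grows slower than O(3ⁿ), f(n) = Ω(g(n)) is false.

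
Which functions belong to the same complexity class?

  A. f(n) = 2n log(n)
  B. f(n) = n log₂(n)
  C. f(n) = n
A and B

Examining each function:
  A. 2n log(n) is O(n log n)
  B. n log₂(n) is O(n log n)
  C. n is O(n)

Functions A and B both have the same complexity class.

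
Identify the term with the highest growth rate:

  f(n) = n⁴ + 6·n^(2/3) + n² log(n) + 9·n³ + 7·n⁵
7·n⁵

Looking at each term:
  - n⁴ is O(n⁴)
  - 6·n^(2/3) is O(n^(2/3))
  - n² log(n) is O(n² log n)
  - 9·n³ is O(n³)
  - 7·n⁵ is O(n⁵)

The term 7·n⁵ (O(n⁵)) grows fastest and dominates all others.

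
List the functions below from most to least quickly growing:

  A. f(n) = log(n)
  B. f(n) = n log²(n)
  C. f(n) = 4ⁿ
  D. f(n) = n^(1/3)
C > B > D > A

Comparing growth rates:
C = 4ⁿ is O(4ⁿ)
B = n log²(n) is O(n log² n)
D = n^(1/3) is O(n^(1/3))
A = log(n) is O(log n)

Therefore, the order from fastest to slowest is: C > B > D > A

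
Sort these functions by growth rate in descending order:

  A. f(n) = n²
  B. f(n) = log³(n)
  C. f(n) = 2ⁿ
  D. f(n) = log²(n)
C > A > B > D

Comparing growth rates:
C = 2ⁿ is O(2ⁿ)
A = n² is O(n²)
B = log³(n) is O(log³ n)
D = log²(n) is O(log² n)

Therefore, the order from fastest to slowest is: C > A > B > D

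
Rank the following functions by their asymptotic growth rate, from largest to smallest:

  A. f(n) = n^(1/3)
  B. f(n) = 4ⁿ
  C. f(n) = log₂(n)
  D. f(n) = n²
B > D > A > C

Comparing growth rates:
B = 4ⁿ is O(4ⁿ)
D = n² is O(n²)
A = n^(1/3) is O(n^(1/3))
C = log₂(n) is O(log n)

Therefore, the order from fastest to slowest is: B > D > A > C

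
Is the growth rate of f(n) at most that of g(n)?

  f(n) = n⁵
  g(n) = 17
False

f(n) = n⁵ is O(n⁵), and g(n) = 17 is O(1).
Since O(n⁵) grows faster than O(1), f(n) = O(g(n)) is false.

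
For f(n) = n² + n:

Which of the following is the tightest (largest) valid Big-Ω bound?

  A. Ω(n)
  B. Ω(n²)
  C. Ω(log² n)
B

f(n) = n² + n is Ω(n²).
All listed options are valid Big-Ω bounds (lower bounds),
but Ω(n²) is the tightest (largest valid bound).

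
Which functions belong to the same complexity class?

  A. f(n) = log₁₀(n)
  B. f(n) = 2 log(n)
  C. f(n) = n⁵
A and B

Examining each function:
  A. log₁₀(n) is O(log n)
  B. 2 log(n) is O(log n)
  C. n⁵ is O(n⁵)

Functions A and B both have the same complexity class.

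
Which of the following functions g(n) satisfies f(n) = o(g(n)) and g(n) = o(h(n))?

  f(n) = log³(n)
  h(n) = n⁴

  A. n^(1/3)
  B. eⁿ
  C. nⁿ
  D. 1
A

We need g(n) with log³(n) = o(g(n)) and g(n) = o(n⁴), i.e. O(log³ n) ≺ g ≺ O(n⁴).
Check each option:
  A. n^(1/3) — O(n^(1/3)) is strictly between O(log³ n) and O(n⁴) ✓
  B. eⁿ — O(eⁿ) does not grow strictly slower than h(n)
  C. nⁿ — O(nⁿ) does not grow strictly slower than h(n)
  D. 1 — O(1) does not grow strictly faster than f(n)

Only option A (n^(1/3)) lies strictly between.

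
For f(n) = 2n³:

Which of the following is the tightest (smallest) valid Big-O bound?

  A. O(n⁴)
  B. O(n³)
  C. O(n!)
B

f(n) = 2n³ is O(n³).
All listed options are valid Big-O bounds (upper bounds),
but O(n³) is the tightest (smallest valid bound).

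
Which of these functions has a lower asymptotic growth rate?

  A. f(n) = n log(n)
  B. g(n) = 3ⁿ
A

f(n) = n log(n) is O(n log n), while g(n) = 3ⁿ is O(3ⁿ).
Since O(n log n) grows slower than O(3ⁿ), f(n) is dominated.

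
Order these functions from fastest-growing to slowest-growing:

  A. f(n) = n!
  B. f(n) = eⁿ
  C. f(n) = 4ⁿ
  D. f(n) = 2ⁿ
A > C > B > D

Comparing growth rates:
A = n! is O(n!)
C = 4ⁿ is O(4ⁿ)
B = eⁿ is O(eⁿ)
D = 2ⁿ is O(2ⁿ)

Therefore, the order from fastest to slowest is: A > C > B > D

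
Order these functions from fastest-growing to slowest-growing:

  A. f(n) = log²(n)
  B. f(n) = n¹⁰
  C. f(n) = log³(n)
B > C > A

Comparing growth rates:
B = n¹⁰ is O(n¹⁰)
C = log³(n) is O(log³ n)
A = log²(n) is O(log² n)

Therefore, the order from fastest to slowest is: B > C > A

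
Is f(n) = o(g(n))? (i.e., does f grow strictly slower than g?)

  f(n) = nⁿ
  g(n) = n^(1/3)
False

f(n) = nⁿ is O(nⁿ), and g(n) = n^(1/3) is O(n^(1/3)).
Since O(nⁿ) grows faster than or equal to O(n^(1/3)), f(n) = o(g(n)) is false.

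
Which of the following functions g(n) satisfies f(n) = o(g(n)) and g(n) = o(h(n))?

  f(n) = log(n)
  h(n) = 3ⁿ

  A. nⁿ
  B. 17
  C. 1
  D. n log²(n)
D

We need g(n) with log(n) = o(g(n)) and g(n) = o(3ⁿ), i.e. O(log n) ≺ g ≺ O(3ⁿ).
Check each option:
  A. nⁿ — O(nⁿ) does not grow strictly slower than h(n)
  B. 17 — O(1) does not grow strictly faster than f(n)
  C. 1 — O(1) does not grow strictly faster than f(n)
  D. n log²(n) — O(n log² n) is strictly between O(log n) and O(3ⁿ) ✓

Only option D (n log²(n)) lies strictly between.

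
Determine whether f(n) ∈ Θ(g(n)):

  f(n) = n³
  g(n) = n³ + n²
True

f(n) = n³ and g(n) = n³ + n² are both O(n³).
Since they have the same asymptotic growth rate, f(n) = Θ(g(n)) is true.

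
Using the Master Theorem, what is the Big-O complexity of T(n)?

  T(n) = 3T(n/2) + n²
Θ(n²)

Master Theorem: a = 3, b = 2, f(n) = n².
Compute the critical exponent d = log₂(3) = 1.585.
Compare f(n) = Θ(n²) against n^d:
  k = 2 > d = 1.585, so f(n) = Ω(n^(d+ε)) — Case 3.
  Regularity: a·(n/b)^2/n^2 = a/b^2 = 3/4 < 1 ✓.
  The top-level work dominates: T(n) = Θ(f(n)) = Θ(n²).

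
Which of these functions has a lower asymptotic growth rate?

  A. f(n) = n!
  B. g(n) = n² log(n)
B

f(n) = n! is O(n!), while g(n) = n² log(n) is O(n² log n).
Since O(n² log n) grows slower than O(n!), g(n) is dominated.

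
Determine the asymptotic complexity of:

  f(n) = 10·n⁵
O(n⁵)

The dominant term in 10·n⁵ is 10·n⁵, which is Θ(n⁵).
Constants are absorbed, so the tightest bound is O(n⁵).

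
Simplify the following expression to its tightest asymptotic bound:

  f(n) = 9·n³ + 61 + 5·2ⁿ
Θ(2ⁿ)

Order the terms by growth rate: 61 ≺ 9·n³ ≺ 5·2ⁿ.
The fastest-growing term 5·2ⁿ dominates as n → ∞; dropping its constant factor gives Θ(2ⁿ).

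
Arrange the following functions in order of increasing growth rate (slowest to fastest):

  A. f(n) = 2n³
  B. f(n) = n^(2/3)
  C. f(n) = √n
C < B < A

Comparing growth rates:
C = √n is O(√n)
B = n^(2/3) is O(n^(2/3))
A = 2n³ is O(n³)

Therefore, the order from slowest to fastest is: C < B < A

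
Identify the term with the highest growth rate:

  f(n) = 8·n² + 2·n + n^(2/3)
8·n²

Looking at each term:
  - 8·n² is O(n²)
  - 2·n is O(n)
  - n^(2/3) is O(n^(2/3))

The term 8·n² (O(n²)) grows fastest and dominates all others.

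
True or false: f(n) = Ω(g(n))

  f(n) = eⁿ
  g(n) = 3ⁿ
False

f(n) = eⁿ is O(eⁿ), and g(n) = 3ⁿ is O(3ⁿ).
Since O(eⁿ) grows slower than O(3ⁿ), f(n) = Ω(g(n)) is false.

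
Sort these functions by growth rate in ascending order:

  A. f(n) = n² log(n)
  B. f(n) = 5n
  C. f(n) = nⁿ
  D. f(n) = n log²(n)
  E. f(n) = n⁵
B < D < A < E < C

Comparing growth rates:
B = 5n is O(n)
D = n log²(n) is O(n log² n)
A = n² log(n) is O(n² log n)
E = n⁵ is O(n⁵)
C = nⁿ is O(nⁿ)

Therefore, the order from slowest to fastest is: B < D < A < E < C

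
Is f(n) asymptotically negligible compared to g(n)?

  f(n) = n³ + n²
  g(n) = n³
False

f(n) = n³ + n² is O(n³), and g(n) = n³ is O(n³).
Since they have the same growth rate, f(n) = o(g(n)) is false.
(f = o(g) requires f to grow strictly slower, not equal.)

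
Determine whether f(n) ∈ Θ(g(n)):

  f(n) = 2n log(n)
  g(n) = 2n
False

f(n) = 2n log(n) is O(n log n), and g(n) = 2n is O(n).
Since they have different growth rates, f(n) = Θ(g(n)) is false.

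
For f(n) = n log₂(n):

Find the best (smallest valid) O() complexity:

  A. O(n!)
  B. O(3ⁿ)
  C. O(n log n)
C

f(n) = n log₂(n) is O(n log n).
All listed options are valid Big-O bounds (upper bounds),
but O(n log n) is the tightest (smallest valid bound).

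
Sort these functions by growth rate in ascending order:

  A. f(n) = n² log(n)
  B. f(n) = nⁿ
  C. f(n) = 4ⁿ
A < C < B

Comparing growth rates:
A = n² log(n) is O(n² log n)
C = 4ⁿ is O(4ⁿ)
B = nⁿ is O(nⁿ)

Therefore, the order from slowest to fastest is: A < C < B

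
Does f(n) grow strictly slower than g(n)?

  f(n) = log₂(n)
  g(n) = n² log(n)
True

f(n) = log₂(n) is O(log n), and g(n) = n² log(n) is O(n² log n).
Since O(log n) grows strictly slower than O(n² log n), f(n) = o(g(n)) is true.
This means lim(n→∞) f(n)/g(n) = 0.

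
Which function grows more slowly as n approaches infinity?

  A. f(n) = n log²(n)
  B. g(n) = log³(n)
B

f(n) = n log²(n) is O(n log² n), while g(n) = log³(n) is O(log³ n).
Since O(log³ n) grows slower than O(n log² n), g(n) is dominated.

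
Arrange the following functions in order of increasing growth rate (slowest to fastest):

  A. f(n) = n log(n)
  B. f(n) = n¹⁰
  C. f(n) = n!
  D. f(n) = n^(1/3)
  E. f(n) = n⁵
D < A < E < B < C

Comparing growth rates:
D = n^(1/3) is O(n^(1/3))
A = n log(n) is O(n log n)
E = n⁵ is O(n⁵)
B = n¹⁰ is O(n¹⁰)
C = n! is O(n!)

Therefore, the order from slowest to fastest is: D < A < E < B < C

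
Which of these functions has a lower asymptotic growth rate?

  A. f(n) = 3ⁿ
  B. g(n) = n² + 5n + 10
B

f(n) = 3ⁿ is O(3ⁿ), while g(n) = n² + 5n + 10 is O(n²).
Since O(n²) grows slower than O(3ⁿ), g(n) is dominated.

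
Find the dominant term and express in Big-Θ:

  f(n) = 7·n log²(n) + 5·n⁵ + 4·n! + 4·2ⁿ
Θ(n!)

Order the terms by growth rate: 7·n log²(n) ≺ 5·n⁵ ≺ 4·2ⁿ ≺ 4·n!.
The fastest-growing term 4·n! dominates as n → ∞; dropping its constant factor gives Θ(n!).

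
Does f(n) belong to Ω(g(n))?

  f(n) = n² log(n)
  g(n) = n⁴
False

f(n) = n² log(n) is O(n² log n), and g(n) = n⁴ is O(n⁴).
Since O(n² log n) grows slower than O(n⁴), f(n) = Ω(g(n)) is false.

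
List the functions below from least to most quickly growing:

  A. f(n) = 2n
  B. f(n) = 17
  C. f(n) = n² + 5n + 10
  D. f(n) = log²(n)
B < D < A < C

Comparing growth rates:
B = 17 is O(1)
D = log²(n) is O(log² n)
A = 2n is O(n)
C = n² + 5n + 10 is O(n²)

Therefore, the order from slowest to fastest is: B < D < A < C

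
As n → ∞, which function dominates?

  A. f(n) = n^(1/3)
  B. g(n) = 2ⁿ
B

f(n) = n^(1/3) is O(n^(1/3)), while g(n) = 2ⁿ is O(2ⁿ).
Since O(2ⁿ) grows faster than O(n^(1/3)), g(n) dominates.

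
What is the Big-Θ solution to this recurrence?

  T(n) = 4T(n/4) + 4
Θ(n)

Master Theorem: a = 4, b = 4, f(n) = 4.
Compute the critical exponent d = log₄(4) = 1.
Compare f(n) = Θ(1) against n^d:
  k = 0 < d = 1, so f(n) = O(n^(d-ε)) — Case 1.
  The recursion cost dominates: T(n) = Θ(n^d) = Θ(n).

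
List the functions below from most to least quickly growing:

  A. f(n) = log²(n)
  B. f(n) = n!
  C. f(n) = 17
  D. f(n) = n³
B > D > A > C

Comparing growth rates:
B = n! is O(n!)
D = n³ is O(n³)
A = log²(n) is O(log² n)
C = 17 is O(1)

Therefore, the order from fastest to slowest is: B > D > A > C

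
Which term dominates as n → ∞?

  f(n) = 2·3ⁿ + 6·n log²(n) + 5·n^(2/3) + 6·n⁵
2·3ⁿ

Looking at each term:
  - 2·3ⁿ is O(3ⁿ)
  - 6·n log²(n) is O(n log² n)
  - 5·n^(2/3) is O(n^(2/3))
  - 6·n⁵ is O(n⁵)

The term 2·3ⁿ (O(3ⁿ)) grows fastest and dominates all others.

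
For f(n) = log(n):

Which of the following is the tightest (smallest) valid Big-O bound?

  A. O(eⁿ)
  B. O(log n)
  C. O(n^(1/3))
B

f(n) = log(n) is O(log n).
All listed options are valid Big-O bounds (upper bounds),
but O(log n) is the tightest (smallest valid bound).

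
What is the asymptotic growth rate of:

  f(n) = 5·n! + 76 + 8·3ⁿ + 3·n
Θ(n!)

Order the terms by growth rate: 76 ≺ 3·n ≺ 8·3ⁿ ≺ 5·n!.
The fastest-growing term 5·n! dominates as n → ∞; dropping its constant factor gives Θ(n!).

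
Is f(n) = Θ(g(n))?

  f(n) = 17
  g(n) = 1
True

f(n) = 17 and g(n) = 1 are both O(1).
Since they have the same asymptotic growth rate, f(n) = Θ(g(n)) is true.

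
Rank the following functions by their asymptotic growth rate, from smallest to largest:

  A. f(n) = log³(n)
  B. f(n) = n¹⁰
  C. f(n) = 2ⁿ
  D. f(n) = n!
A < B < C < D

Comparing growth rates:
A = log³(n) is O(log³ n)
B = n¹⁰ is O(n¹⁰)
C = 2ⁿ is O(2ⁿ)
D = n! is O(n!)

Therefore, the order from slowest to fastest is: A < B < C < D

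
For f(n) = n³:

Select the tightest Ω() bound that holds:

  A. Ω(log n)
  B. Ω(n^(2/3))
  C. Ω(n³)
C

f(n) = n³ is Ω(n³).
All listed options are valid Big-Ω bounds (lower bounds),
but Ω(n³) is the tightest (largest valid bound).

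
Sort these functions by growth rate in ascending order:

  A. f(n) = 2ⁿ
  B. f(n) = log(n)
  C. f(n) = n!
B < A < C

Comparing growth rates:
B = log(n) is O(log n)
A = 2ⁿ is O(2ⁿ)
C = n! is O(n!)

Therefore, the order from slowest to fastest is: B < A < C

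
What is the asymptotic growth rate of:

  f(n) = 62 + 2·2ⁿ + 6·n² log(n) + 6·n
Θ(2ⁿ)

Order the terms by growth rate: 62 ≺ 6·n ≺ 6·n² log(n) ≺ 2·2ⁿ.
The fastest-growing term 2·2ⁿ dominates as n → ∞; dropping its constant factor gives Θ(2ⁿ).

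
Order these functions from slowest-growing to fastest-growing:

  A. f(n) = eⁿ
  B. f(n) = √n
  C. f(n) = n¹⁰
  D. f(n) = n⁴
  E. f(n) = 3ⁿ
B < D < C < A < E

Comparing growth rates:
B = √n is O(√n)
D = n⁴ is O(n⁴)
C = n¹⁰ is O(n¹⁰)
A = eⁿ is O(eⁿ)
E = 3ⁿ is O(3ⁿ)

Therefore, the order from slowest to fastest is: B < D < C < A < E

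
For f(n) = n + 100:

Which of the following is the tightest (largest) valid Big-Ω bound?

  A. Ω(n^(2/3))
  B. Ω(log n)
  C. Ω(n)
C

f(n) = n + 100 is Ω(n).
All listed options are valid Big-Ω bounds (lower bounds),
but Ω(n) is the tightest (largest valid bound).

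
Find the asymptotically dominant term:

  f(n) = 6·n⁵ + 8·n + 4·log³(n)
6·n⁵

Looking at each term:
  - 6·n⁵ is O(n⁵)
  - 8·n is O(n)
  - 4·log³(n) is O(log³ n)

The term 6·n⁵ (O(n⁵)) grows fastest and dominates all others.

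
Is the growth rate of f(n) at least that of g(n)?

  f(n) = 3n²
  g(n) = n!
False

f(n) = 3n² is O(n²), and g(n) = n! is O(n!).
Since O(n²) grows slower than O(n!), f(n) = Ω(g(n)) is false.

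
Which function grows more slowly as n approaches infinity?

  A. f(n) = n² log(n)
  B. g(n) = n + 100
B

f(n) = n² log(n) is O(n² log n), while g(n) = n + 100 is O(n).
Since O(n) grows slower than O(n² log n), g(n) is dominated.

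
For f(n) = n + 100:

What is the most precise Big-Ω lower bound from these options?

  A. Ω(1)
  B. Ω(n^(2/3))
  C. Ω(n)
C

f(n) = n + 100 is Ω(n).
All listed options are valid Big-Ω bounds (lower bounds),
but Ω(n) is the tightest (largest valid bound).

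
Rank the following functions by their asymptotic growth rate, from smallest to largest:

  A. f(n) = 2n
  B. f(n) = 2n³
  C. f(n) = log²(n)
C < A < B

Comparing growth rates:
C = log²(n) is O(log² n)
A = 2n is O(n)
B = 2n³ is O(n³)

Therefore, the order from slowest to fastest is: C < A < B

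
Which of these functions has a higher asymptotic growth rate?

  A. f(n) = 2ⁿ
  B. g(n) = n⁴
A

f(n) = 2ⁿ is O(2ⁿ), while g(n) = n⁴ is O(n⁴).
Since O(2ⁿ) grows faster than O(n⁴), f(n) dominates.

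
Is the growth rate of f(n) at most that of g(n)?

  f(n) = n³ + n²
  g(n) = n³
True

f(n) = n³ + n² and g(n) = n³ are both O(n³).
Big-O permits equal growth rates (f ≤ c·g for some c), so f(n) = O(g(n)) is true.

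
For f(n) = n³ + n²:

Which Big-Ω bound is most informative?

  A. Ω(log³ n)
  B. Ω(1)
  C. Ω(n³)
C

f(n) = n³ + n² is Ω(n³).
All listed options are valid Big-Ω bounds (lower bounds),
but Ω(n³) is the tightest (largest valid bound).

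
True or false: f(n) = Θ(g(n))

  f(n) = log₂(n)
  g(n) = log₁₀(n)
True

f(n) = log₂(n) and g(n) = log₁₀(n) are both O(log n).
Since they have the same asymptotic growth rate, f(n) = Θ(g(n)) is true.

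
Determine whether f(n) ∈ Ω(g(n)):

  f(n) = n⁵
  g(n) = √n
True

f(n) = n⁵ is O(n⁵), and g(n) = √n is O(√n).
Since O(n⁵) grows at least as fast as O(√n), f(n) = Ω(g(n)) is true.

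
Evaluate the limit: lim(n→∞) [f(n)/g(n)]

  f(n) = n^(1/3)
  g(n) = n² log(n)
0

Since n^(1/3) (O(n^(1/3))) grows slower than n² log(n) (O(n² log n)),
the ratio f(n)/g(n) → 0 as n → ∞.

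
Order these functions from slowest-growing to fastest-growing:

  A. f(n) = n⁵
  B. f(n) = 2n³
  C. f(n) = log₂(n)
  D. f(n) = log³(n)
C < D < B < A

Comparing growth rates:
C = log₂(n) is O(log n)
D = log³(n) is O(log³ n)
B = 2n³ is O(n³)
A = n⁵ is O(n⁵)

Therefore, the order from slowest to fastest is: C < D < B < A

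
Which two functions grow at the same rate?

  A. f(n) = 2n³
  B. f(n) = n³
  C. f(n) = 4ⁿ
A and B

Examining each function:
  A. 2n³ is O(n³)
  B. n³ is O(n³)
  C. 4ⁿ is O(4ⁿ)

Functions A and B both have the same complexity class.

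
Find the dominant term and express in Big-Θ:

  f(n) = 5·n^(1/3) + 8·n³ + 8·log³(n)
Θ(n³)

Order the terms by growth rate: 8·log³(n) ≺ 5·n^(1/3) ≺ 8·n³.
The fastest-growing term 8·n³ dominates as n → ∞; dropping its constant factor gives Θ(n³).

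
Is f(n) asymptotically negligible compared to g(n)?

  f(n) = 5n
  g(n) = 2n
False

f(n) = 5n is O(n), and g(n) = 2n is O(n).
Since they have the same growth rate, f(n) = o(g(n)) is false.
(f = o(g) requires f to grow strictly slower, not equal.)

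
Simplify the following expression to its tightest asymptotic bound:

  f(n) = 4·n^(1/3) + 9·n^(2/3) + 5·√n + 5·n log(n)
Θ(n log n)

Order the terms by growth rate: 4·n^(1/3) ≺ 5·√n ≺ 9·n^(2/3) ≺ 5·n log(n).
The fastest-growing term 5·n log(n) dominates as n → ∞; dropping its constant factor gives Θ(n log n).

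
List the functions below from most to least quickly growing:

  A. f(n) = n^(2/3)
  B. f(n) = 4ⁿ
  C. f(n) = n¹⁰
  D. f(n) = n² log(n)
B > C > D > A

Comparing growth rates:
B = 4ⁿ is O(4ⁿ)
C = n¹⁰ is O(n¹⁰)
D = n² log(n) is O(n² log n)
A = n^(2/3) is O(n^(2/3))

Therefore, the order from fastest to slowest is: B > C > D > A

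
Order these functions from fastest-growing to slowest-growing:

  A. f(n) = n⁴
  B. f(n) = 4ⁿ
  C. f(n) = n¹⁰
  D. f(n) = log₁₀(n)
B > C > A > D

Comparing growth rates:
B = 4ⁿ is O(4ⁿ)
C = n¹⁰ is O(n¹⁰)
A = n⁴ is O(n⁴)
D = log₁₀(n) is O(log n)

Therefore, the order from fastest to slowest is: B > C > A > D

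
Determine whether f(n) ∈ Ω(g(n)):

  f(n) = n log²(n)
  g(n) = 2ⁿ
False

f(n) = n log²(n) is O(n log² n), and g(n) = 2ⁿ is O(2ⁿ).
Since O(n log² n) grows slower than O(2ⁿ), f(n) = Ω(g(n)) is false.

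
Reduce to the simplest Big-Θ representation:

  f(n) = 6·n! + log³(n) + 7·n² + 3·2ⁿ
Θ(n!)

Order the terms by growth rate: log³(n) ≺ 7·n² ≺ 3·2ⁿ ≺ 6·n!.
The fastest-growing term 6·n! dominates as n → ∞; dropping its constant factor gives Θ(n!).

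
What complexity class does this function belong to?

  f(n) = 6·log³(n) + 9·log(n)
O(log³ n)

The dominant term in 6·log³(n) + 9·log(n) is 6·log³(n), which is Θ(log³ n).
Lower-order terms (9·log(n)) are asymptotically negligible.
Constants are absorbed, so the tightest bound is O(log³ n).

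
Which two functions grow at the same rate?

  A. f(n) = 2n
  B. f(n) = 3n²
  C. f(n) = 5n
A and C

Examining each function:
  A. 2n is O(n)
  B. 3n² is O(n²)
  C. 5n is O(n)

Functions A and C both have the same complexity class.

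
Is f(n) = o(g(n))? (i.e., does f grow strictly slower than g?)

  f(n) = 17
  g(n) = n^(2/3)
True

f(n) = 17 is O(1), and g(n) = n^(2/3) is O(n^(2/3)).
Since O(1) grows strictly slower than O(n^(2/3)), f(n) = o(g(n)) is true.
This means lim(n→∞) f(n)/g(n) = 0.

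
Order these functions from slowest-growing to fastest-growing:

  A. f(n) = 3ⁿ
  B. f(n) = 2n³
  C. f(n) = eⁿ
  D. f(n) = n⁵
B < D < C < A

Comparing growth rates:
B = 2n³ is O(n³)
D = n⁵ is O(n⁵)
C = eⁿ is O(eⁿ)
A = 3ⁿ is O(3ⁿ)

Therefore, the order from slowest to fastest is: B < D < C < A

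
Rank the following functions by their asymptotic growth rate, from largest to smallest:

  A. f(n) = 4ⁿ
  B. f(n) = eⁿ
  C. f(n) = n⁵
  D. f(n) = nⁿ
D > A > B > C

Comparing growth rates:
D = nⁿ is O(nⁿ)
A = 4ⁿ is O(4ⁿ)
B = eⁿ is O(eⁿ)
C = n⁵ is O(n⁵)

Therefore, the order from fastest to slowest is: D > A > B > C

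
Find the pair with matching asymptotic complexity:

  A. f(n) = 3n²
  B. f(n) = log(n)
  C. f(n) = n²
A and C

Examining each function:
  A. 3n² is O(n²)
  B. log(n) is O(log n)
  C. n² is O(n²)

Functions A and C both have the same complexity class.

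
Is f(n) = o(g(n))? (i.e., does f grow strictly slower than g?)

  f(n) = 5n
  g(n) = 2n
False

f(n) = 5n is O(n), and g(n) = 2n is O(n).
Since they have the same growth rate, f(n) = o(g(n)) is false.
(f = o(g) requires f to grow strictly slower, not equal.)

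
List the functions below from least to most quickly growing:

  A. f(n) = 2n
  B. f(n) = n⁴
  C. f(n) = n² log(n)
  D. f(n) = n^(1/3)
D < A < C < B

Comparing growth rates:
D = n^(1/3) is O(n^(1/3))
A = 2n is O(n)
C = n² log(n) is O(n² log n)
B = n⁴ is O(n⁴)

Therefore, the order from slowest to fastest is: D < A < C < B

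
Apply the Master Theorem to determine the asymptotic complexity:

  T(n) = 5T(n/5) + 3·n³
Θ(n³)

Master Theorem: a = 5, b = 5, f(n) = 3·n³.
Compute the critical exponent d = log₅(5) = 1.
Compare f(n) = Θ(n³) against n^d:
  k = 3 > d = 1, so f(n) = Ω(n^(d+ε)) — Case 3.
  Regularity: a·(n/b)^3/n^3 = a/b^3 = 5/125 < 1 ✓.
  The top-level work dominates: T(n) = Θ(f(n)) = Θ(n³).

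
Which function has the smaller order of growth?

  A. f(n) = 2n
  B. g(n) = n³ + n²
A

f(n) = 2n is O(n), while g(n) = n³ + n² is O(n³).
Since O(n) grows slower than O(n³), f(n) is dominated.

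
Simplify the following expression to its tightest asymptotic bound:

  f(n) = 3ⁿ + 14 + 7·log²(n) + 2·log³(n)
Θ(3ⁿ)

Order the terms by growth rate: 14 ≺ 7·log²(n) ≺ 2·log³(n) ≺ 3ⁿ.
The fastest-growing term 3ⁿ dominates as n → ∞; dropping its constant factor gives Θ(3ⁿ).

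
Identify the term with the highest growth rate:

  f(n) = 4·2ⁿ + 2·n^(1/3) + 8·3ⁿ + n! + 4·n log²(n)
n!

Looking at each term:
  - 4·2ⁿ is O(2ⁿ)
  - 2·n^(1/3) is O(n^(1/3))
  - 8·3ⁿ is O(3ⁿ)
  - n! is O(n!)
  - 4·n log²(n) is O(n log² n)

The term n! (O(n!)) grows fastest and dominates all others.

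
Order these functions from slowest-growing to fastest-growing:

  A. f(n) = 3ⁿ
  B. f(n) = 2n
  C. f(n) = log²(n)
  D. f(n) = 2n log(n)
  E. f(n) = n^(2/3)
C < E < B < D < A

Comparing growth rates:
C = log²(n) is O(log² n)
E = n^(2/3) is O(n^(2/3))
B = 2n is O(n)
D = 2n log(n) is O(n log n)
A = 3ⁿ is O(3ⁿ)

Therefore, the order from slowest to fastest is: C < E < B < D < A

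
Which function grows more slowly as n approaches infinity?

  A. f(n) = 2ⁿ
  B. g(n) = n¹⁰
B

f(n) = 2ⁿ is O(2ⁿ), while g(n) = n¹⁰ is O(n¹⁰).
Since O(n¹⁰) grows slower than O(2ⁿ), g(n) is dominated.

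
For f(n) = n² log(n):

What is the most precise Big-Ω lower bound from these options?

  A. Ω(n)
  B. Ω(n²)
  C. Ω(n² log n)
C

f(n) = n² log(n) is Ω(n² log n).
All listed options are valid Big-Ω bounds (lower bounds),
but Ω(n² log n) is the tightest (largest valid bound).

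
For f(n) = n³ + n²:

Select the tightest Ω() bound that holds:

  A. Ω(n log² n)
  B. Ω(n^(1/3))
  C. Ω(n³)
C

f(n) = n³ + n² is Ω(n³).
All listed options are valid Big-Ω bounds (lower bounds),
but Ω(n³) is the tightest (largest valid bound).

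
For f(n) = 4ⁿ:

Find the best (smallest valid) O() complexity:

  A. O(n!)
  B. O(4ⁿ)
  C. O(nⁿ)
B

f(n) = 4ⁿ is O(4ⁿ).
All listed options are valid Big-O bounds (upper bounds),
but O(4ⁿ) is the tightest (smallest valid bound).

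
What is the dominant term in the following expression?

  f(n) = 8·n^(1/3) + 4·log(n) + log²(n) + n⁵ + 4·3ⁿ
4·3ⁿ

Looking at each term:
  - 8·n^(1/3) is O(n^(1/3))
  - 4·log(n) is O(log n)
  - log²(n) is O(log² n)
  - n⁵ is O(n⁵)
  - 4·3ⁿ is O(3ⁿ)

The term 4·3ⁿ (O(3ⁿ)) grows fastest and dominates all others.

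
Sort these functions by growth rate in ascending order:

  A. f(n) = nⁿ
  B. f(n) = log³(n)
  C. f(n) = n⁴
B < C < A

Comparing growth rates:
B = log³(n) is O(log³ n)
C = n⁴ is O(n⁴)
A = nⁿ is O(nⁿ)

Therefore, the order from slowest to fastest is: B < C < A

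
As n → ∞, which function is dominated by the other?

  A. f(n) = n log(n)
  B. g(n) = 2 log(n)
B

f(n) = n log(n) is O(n log n), while g(n) = 2 log(n) is O(log n).
Since O(log n) grows slower than O(n log n), g(n) is dominated.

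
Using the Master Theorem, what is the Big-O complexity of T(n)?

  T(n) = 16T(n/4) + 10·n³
Θ(n³)

Master Theorem: a = 16, b = 4, f(n) = 10·n³.
Compute the critical exponent d = log₄(16) = 2.
Compare f(n) = Θ(n³) against n^d:
  k = 3 > d = 2, so f(n) = Ω(n^(d+ε)) — Case 3.
  Regularity: a·(n/b)^3/n^3 = a/b^3 = 16/64 < 1 ✓.
  The top-level work dominates: T(n) = Θ(f(n)) = Θ(n³).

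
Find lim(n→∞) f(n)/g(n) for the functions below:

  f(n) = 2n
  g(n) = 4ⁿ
0

Since 2n (O(n)) grows slower than 4ⁿ (O(4ⁿ)),
the ratio f(n)/g(n) → 0 as n → ∞.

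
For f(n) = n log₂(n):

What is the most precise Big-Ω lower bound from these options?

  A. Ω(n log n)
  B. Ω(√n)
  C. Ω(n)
A

f(n) = n log₂(n) is Ω(n log n).
All listed options are valid Big-Ω bounds (lower bounds),
but Ω(n log n) is the tightest (largest valid bound).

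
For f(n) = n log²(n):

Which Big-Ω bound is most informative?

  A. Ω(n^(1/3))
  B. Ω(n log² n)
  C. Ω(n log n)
B

f(n) = n log²(n) is Ω(n log² n).
All listed options are valid Big-Ω bounds (lower bounds),
but Ω(n log² n) is the tightest (largest valid bound).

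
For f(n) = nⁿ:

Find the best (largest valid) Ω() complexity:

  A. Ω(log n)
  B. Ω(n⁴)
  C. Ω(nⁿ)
C

f(n) = nⁿ is Ω(nⁿ).
All listed options are valid Big-Ω bounds (lower bounds),
but Ω(nⁿ) is the tightest (largest valid bound).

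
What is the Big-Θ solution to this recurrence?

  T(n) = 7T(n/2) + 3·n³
Θ(n³)

Master Theorem: a = 7, b = 2, f(n) = 3·n³.
Compute the critical exponent d = log₂(7) = 2.807.
Compare f(n) = Θ(n³) against n^d:
  k = 3 > d = 2.807, so f(n) = Ω(n^(d+ε)) — Case 3.
  Regularity: a·(n/b)^3/n^3 = a/b^3 = 7/8 < 1 ✓.
  The top-level work dominates: T(n) = Θ(f(n)) = Θ(n³).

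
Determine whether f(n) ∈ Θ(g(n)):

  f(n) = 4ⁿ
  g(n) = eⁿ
False

f(n) = 4ⁿ is O(4ⁿ), and g(n) = eⁿ is O(eⁿ).
Since they have different growth rates, f(n) = Θ(g(n)) is false.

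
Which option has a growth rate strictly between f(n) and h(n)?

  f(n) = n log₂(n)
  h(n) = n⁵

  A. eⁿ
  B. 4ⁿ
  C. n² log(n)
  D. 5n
C

We need g(n) with n log₂(n) = o(g(n)) and g(n) = o(n⁵), i.e. O(n log n) ≺ g ≺ O(n⁵).
Check each option:
  A. eⁿ — O(eⁿ) does not grow strictly slower than h(n)
  B. 4ⁿ — O(4ⁿ) does not grow strictly slower than h(n)
  C. n² log(n) — O(n² log n) is strictly between O(n log n) and O(n⁵) ✓
  D. 5n — O(n) does not grow strictly faster than f(n)

Only option C (n² log(n)) lies strictly between.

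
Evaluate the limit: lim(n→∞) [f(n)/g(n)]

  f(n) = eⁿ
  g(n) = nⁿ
0

Since eⁿ (O(eⁿ)) grows slower than nⁿ (O(nⁿ)),
the ratio f(n)/g(n) → 0 as n → ∞.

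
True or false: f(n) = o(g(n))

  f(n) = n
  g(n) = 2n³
True

f(n) = n is O(n), and g(n) = 2n³ is O(n³).
Since O(n) grows strictly slower than O(n³), f(n) = o(g(n)) is true.
This means lim(n→∞) f(n)/g(n) = 0.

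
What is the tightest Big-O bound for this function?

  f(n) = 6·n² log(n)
O(n² log n)

The dominant term in 6·n² log(n) is 6·n² log(n), which is Θ(n² log n).
Constants are absorbed, so the tightest bound is O(n² log n).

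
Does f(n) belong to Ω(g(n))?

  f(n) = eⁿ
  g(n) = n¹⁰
True

f(n) = eⁿ is O(eⁿ), and g(n) = n¹⁰ is O(n¹⁰).
Since O(eⁿ) grows at least as fast as O(n¹⁰), f(n) = Ω(g(n)) is true.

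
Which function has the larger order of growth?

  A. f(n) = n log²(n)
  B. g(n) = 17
A

f(n) = n log²(n) is O(n log² n), while g(n) = 17 is O(1).
Since O(n log² n) grows faster than O(1), f(n) dominates.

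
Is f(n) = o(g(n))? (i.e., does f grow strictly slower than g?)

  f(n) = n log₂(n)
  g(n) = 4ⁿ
True

f(n) = n log₂(n) is O(n log n), and g(n) = 4ⁿ is O(4ⁿ).
Since O(n log n) grows strictly slower than O(4ⁿ), f(n) = o(g(n)) is true.
This means lim(n→∞) f(n)/g(n) = 0.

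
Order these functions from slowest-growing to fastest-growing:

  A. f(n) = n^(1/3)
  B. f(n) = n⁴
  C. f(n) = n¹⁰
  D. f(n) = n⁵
A < B < D < C

Comparing growth rates:
A = n^(1/3) is O(n^(1/3))
B = n⁴ is O(n⁴)
D = n⁵ is O(n⁵)
C = n¹⁰ is O(n¹⁰)

Therefore, the order from slowest to fastest is: A < B < D < C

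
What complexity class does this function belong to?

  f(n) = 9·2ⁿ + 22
O(2ⁿ)

The dominant term in 9·2ⁿ + 22 is 9·2ⁿ, which is Θ(2ⁿ).
Lower-order terms (22) are asymptotically negligible.
Constants are absorbed, so the tightest bound is O(2ⁿ).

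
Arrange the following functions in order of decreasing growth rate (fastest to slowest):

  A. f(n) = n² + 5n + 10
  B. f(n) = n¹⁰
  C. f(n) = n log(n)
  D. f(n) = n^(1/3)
B > A > C > D

Comparing growth rates:
B = n¹⁰ is O(n¹⁰)
A = n² + 5n + 10 is O(n²)
C = n log(n) is O(n log n)
D = n^(1/3) is O(n^(1/3))

Therefore, the order from fastest to slowest is: B > A > C > D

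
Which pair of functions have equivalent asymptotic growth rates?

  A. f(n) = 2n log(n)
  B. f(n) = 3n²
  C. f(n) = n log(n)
A and C

Examining each function:
  A. 2n log(n) is O(n log n)
  B. 3n² is O(n²)
  C. n log(n) is O(n log n)

Functions A and C both have the same complexity class.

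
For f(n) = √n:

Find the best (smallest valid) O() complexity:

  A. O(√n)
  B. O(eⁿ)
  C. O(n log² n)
A

f(n) = √n is O(√n).
All listed options are valid Big-O bounds (upper bounds),
but O(√n) is the tightest (smallest valid bound).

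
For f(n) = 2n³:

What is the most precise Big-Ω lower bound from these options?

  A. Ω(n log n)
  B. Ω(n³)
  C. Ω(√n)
B

f(n) = 2n³ is Ω(n³).
All listed options are valid Big-Ω bounds (lower bounds),
but Ω(n³) is the tightest (largest valid bound).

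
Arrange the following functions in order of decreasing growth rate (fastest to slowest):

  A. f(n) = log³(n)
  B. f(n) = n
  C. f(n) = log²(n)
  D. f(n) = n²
D > B > A > C

Comparing growth rates:
D = n² is O(n²)
B = n is O(n)
A = log³(n) is O(log³ n)
C = log²(n) is O(log² n)

Therefore, the order from fastest to slowest is: D > B > A > C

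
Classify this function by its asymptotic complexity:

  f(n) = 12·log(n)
O(log n)

The dominant term in 12·log(n) is 12·log(n), which is Θ(log n).
Constants are absorbed, so the tightest bound is O(log n).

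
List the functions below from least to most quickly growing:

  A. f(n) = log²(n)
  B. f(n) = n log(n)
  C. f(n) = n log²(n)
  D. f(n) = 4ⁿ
A < B < C < D

Comparing growth rates:
A = log²(n) is O(log² n)
B = n log(n) is O(n log n)
C = n log²(n) is O(n log² n)
D = 4ⁿ is O(4ⁿ)

Therefore, the order from slowest to fastest is: A < B < C < D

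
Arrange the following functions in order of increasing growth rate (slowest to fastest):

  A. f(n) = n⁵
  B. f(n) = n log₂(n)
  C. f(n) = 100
C < B < A

Comparing growth rates:
C = 100 is O(1)
B = n log₂(n) is O(n log n)
A = n⁵ is O(n⁵)

Therefore, the order from slowest to fastest is: C < B < A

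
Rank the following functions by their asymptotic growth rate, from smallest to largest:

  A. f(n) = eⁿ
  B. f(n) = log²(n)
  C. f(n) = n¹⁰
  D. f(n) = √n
B < D < C < A

Comparing growth rates:
B = log²(n) is O(log² n)
D = √n is O(√n)
C = n¹⁰ is O(n¹⁰)
A = eⁿ is O(eⁿ)

Therefore, the order from slowest to fastest is: B < D < C < A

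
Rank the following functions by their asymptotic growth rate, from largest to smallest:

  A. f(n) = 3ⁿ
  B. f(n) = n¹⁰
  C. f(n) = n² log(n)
A > B > C

Comparing growth rates:
A = 3ⁿ is O(3ⁿ)
B = n¹⁰ is O(n¹⁰)
C = n² log(n) is O(n² log n)

Therefore, the order from fastest to slowest is: A > B > C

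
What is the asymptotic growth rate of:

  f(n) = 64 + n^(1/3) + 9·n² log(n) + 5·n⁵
Θ(n⁵)

Order the terms by growth rate: 64 ≺ n^(1/3) ≺ 9·n² log(n) ≺ 5·n⁵.
The fastest-growing term 5·n⁵ dominates as n → ∞; dropping its constant factor gives Θ(n⁵).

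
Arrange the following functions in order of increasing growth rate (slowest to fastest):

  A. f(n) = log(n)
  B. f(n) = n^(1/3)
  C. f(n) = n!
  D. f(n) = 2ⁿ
A < B < D < C

Comparing growth rates:
A = log(n) is O(log n)
B = n^(1/3) is O(n^(1/3))
D = 2ⁿ is O(2ⁿ)
C = n! is O(n!)

Therefore, the order from slowest to fastest is: A < B < D < C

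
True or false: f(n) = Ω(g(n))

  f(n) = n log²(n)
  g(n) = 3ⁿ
False

f(n) = n log²(n) is O(n log² n), and g(n) = 3ⁿ is O(3ⁿ).
Since O(n log² n) grows slower than O(3ⁿ), f(n) = Ω(g(n)) is false.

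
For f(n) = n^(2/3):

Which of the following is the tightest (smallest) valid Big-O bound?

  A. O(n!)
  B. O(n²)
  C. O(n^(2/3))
C

f(n) = n^(2/3) is O(n^(2/3)).
All listed options are valid Big-O bounds (upper bounds),
but O(n^(2/3)) is the tightest (smallest valid bound).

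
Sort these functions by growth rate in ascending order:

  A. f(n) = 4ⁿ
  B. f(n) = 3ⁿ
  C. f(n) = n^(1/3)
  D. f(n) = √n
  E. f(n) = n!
C < D < B < A < E

Comparing growth rates:
C = n^(1/3) is O(n^(1/3))
D = √n is O(√n)
B = 3ⁿ is O(3ⁿ)
A = 4ⁿ is O(4ⁿ)
E = n! is O(n!)

Therefore, the order from slowest to fastest is: C < D < B < A < E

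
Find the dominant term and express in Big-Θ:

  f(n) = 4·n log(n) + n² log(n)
Θ(n² log n)

Order the terms by growth rate: 4·n log(n) ≺ n² log(n).
The fastest-growing term n² log(n) dominates as n → ∞; dropping its constant factor gives Θ(n² log n).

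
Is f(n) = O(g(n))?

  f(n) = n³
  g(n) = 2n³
True

f(n) = n³ and g(n) = 2n³ are both O(n³).
Big-O permits equal growth rates (f ≤ c·g for some c), so f(n) = O(g(n)) is true.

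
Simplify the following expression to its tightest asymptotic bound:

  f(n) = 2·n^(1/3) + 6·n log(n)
Θ(n log n)

Order the terms by growth rate: 2·n^(1/3) ≺ 6·n log(n).
The fastest-growing term 6·n log(n) dominates as n → ∞; dropping its constant factor gives Θ(n log n).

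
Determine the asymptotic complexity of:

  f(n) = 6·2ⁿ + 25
O(2ⁿ)

The dominant term in 6·2ⁿ + 25 is 6·2ⁿ, which is Θ(2ⁿ).
Lower-order terms (25) are asymptotically negligible.
Constants are absorbed, so the tightest bound is O(2ⁿ).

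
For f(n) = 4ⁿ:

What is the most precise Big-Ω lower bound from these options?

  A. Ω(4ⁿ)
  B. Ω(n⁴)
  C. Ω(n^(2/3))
A

f(n) = 4ⁿ is Ω(4ⁿ).
All listed options are valid Big-Ω bounds (lower bounds),
but Ω(4ⁿ) is the tightest (largest valid bound).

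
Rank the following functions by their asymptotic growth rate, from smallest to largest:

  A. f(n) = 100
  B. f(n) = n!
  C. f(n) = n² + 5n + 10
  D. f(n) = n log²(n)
A < D < C < B

Comparing growth rates:
A = 100 is O(1)
D = n log²(n) is O(n log² n)
C = n² + 5n + 10 is O(n²)
B = n! is O(n!)

Therefore, the order from slowest to fastest is: A < D < C < B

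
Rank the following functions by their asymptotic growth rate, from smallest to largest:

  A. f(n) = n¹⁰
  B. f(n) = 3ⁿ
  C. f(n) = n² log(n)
C < A < B

Comparing growth rates:
C = n² log(n) is O(n² log n)
A = n¹⁰ is O(n¹⁰)
B = 3ⁿ is O(3ⁿ)

Therefore, the order from slowest to fastest is: C < A < B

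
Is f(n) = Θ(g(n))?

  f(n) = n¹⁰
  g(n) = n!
False

f(n) = n¹⁰ is O(n¹⁰), and g(n) = n! is O(n!).
Since they have different growth rates, f(n) = Θ(g(n)) is false.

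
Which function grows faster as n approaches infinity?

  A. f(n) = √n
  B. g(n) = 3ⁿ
B

f(n) = √n is O(√n), while g(n) = 3ⁿ is O(3ⁿ).
Since O(3ⁿ) grows faster than O(√n), g(n) dominates.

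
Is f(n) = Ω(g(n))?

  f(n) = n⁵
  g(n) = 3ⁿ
False

f(n) = n⁵ is O(n⁵), and g(n) = 3ⁿ is O(3ⁿ).
Since O(n⁵) grows slower than O(3ⁿ), f(n) = Ω(g(n)) is false.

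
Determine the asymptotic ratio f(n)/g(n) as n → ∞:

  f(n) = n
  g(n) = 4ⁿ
0

Since n (O(n)) grows slower than 4ⁿ (O(4ⁿ)),
the ratio f(n)/g(n) → 0 as n → ∞.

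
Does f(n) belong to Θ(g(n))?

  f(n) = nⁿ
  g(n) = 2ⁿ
False

f(n) = nⁿ is O(nⁿ), and g(n) = 2ⁿ is O(2ⁿ).
Since they have different growth rates, f(n) = Θ(g(n)) is false.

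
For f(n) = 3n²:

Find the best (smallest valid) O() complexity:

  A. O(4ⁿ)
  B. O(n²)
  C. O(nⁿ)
B

f(n) = 3n² is O(n²).
All listed options are valid Big-O bounds (upper bounds),
but O(n²) is the tightest (smallest valid bound).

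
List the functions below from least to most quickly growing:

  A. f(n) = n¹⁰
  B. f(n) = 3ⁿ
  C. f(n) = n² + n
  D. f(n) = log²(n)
D < C < A < B

Comparing growth rates:
D = log²(n) is O(log² n)
C = n² + n is O(n²)
A = n¹⁰ is O(n¹⁰)
B = 3ⁿ is O(3ⁿ)

Therefore, the order from slowest to fastest is: D < C < A < B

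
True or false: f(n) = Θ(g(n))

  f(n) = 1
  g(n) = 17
True

f(n) = 1 and g(n) = 17 are both O(1).
Since they have the same asymptotic growth rate, f(n) = Θ(g(n)) is true.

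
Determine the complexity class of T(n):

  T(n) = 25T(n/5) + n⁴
Θ(n⁴)

Master Theorem: a = 25, b = 5, f(n) = n⁴.
Compute the critical exponent d = log₅(25) = 2.
Compare f(n) = Θ(n⁴) against n^d:
  k = 4 > d = 2, so f(n) = Ω(n^(d+ε)) — Case 3.
  Regularity: a·(n/b)^4/n^4 = a/b^4 = 25/625 < 1 ✓.
  The top-level work dominates: T(n) = Θ(f(n)) = Θ(n⁴).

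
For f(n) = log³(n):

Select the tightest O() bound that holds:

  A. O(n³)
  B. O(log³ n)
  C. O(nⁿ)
B

f(n) = log³(n) is O(log³ n).
All listed options are valid Big-O bounds (upper bounds),
but O(log³ n) is the tightest (smallest valid bound).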